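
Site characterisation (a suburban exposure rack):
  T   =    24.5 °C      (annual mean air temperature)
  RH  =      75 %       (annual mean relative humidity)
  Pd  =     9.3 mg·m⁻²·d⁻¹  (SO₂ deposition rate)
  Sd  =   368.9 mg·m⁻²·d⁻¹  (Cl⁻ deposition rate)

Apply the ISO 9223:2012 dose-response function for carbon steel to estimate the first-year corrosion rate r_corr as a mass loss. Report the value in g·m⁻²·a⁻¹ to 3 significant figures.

r_corr = 1.08e+03 g·m⁻²·a⁻¹

carbon steel: temperature factor f = -0.054·(14.5) = -0.7830
  sulphur-dioxide contribution → 11.56 μm/a
  chloride contribution → 126.1 μm/a
  total first-year rate 137.6 μm/a
Convert to mass loss: 137.6 μm/a × 7.85 g/cm³ = 1080 g·m⁻²·a⁻¹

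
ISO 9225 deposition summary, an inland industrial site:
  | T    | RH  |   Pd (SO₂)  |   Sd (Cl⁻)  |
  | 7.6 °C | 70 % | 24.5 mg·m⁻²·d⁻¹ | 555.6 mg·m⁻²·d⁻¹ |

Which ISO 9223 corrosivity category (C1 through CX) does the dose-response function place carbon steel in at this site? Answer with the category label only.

C5

carbon steel: T≤10 °C ⇒ hinge +0.150·(7.6−10) = -0.3600
  SO₂ term: 1.77·24.5^0.52·exp(0.02·70-0.3600) = 26.42
  Sd branch = 0.102·Sd^0.62·e^(0.033·RH+0.04·T) = 70.08 μm/a
  r_corr = 26.42 + 70.08 = 96.51 μm/a
ISO 9223 Table 2 (carbon steel): 80 < 96.5 ≤ 200 μm/a ⇒ C5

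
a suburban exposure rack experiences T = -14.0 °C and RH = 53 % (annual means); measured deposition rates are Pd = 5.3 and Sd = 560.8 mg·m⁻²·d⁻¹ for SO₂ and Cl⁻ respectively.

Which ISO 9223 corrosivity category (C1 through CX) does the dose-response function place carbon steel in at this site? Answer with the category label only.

C2

carbon steel: f(T) = +0.150·(T−10) [T≤10 °C] = -3.6000
  SO₂ term: 1.77·5.3^0.52·exp(0.02·53-3.6000) = 0.3323
  Cl⁻ term: 0.102·560.8^0.62·exp(0.033·53+0.04·-14.0) = 16.95
  r_corr = 0.3323 + 16.95 = 17.28 μm/a
17.3 μm/a falls in (1.3, 25] for carbon steel → category C2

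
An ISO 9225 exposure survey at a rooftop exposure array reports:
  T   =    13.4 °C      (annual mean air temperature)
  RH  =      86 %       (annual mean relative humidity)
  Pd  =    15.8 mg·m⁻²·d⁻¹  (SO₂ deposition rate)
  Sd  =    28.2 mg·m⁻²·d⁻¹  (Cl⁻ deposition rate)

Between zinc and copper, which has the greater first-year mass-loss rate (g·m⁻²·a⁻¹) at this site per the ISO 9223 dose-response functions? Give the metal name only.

zinc: temperature factor f = -0.071·(3.4) = -0.2414
  SO₂ term: 0.0129·15.8^0.44·exp(0.046·86-0.2414) = 1.783
  Sd branch = 0.0175·Sd^0.57·e^(0.008·RH+0.085·T) = 0.7297 μm/a
  r_corr = 1.783 + 0.7297 = 2.513 μm/a
  mass loss = 2.513 μm/a × 7.14 g/cm³ = 17.94 g·m⁻²·a⁻¹
copper: f(T) = -0.080·(T−10) [T>10 °C] = -0.2720
  Pd branch = 0.0053·Pd^0.26·e^(0.059·RH+f) = 1.323 μm/a
  Sd branch = 0.01025·Sd^0.27·e^(0.036·RH+0.049·T) = 1.077 μm/a
  sum: 1.323 + 1.077 → r_corr = 2.399 μm/a
  mass loss = 2.399 μm/a × 8.96 g/cm³ = 21.5 g·m⁻²·a⁻¹
Ordering by g·m⁻²·a⁻¹: copper (21.5) > zinc (17.9)

copper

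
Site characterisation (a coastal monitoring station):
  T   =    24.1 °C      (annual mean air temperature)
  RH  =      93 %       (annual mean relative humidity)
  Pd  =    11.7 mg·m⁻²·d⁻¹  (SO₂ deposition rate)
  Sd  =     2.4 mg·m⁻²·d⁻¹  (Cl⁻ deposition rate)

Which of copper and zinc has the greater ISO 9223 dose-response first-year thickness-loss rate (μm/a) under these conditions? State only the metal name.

copper

copper: T>10 °C ⇒ hinge -0.080·(24.1−10) = -1.1280
  sulphur-dioxide contribution → 0.7854 μm/a
  chloride contribution → 1.203 μm/a
  total first-year rate 1.988 μm/a
zinc: T>10 °C ⇒ hinge -0.071·(24.1−10) = -1.0011
  sulphur-dioxide contribution → 1.009 μm/a
  chloride contribution → 0.4705 μm/a
  ⇒ r_corr(zinc) = 1.479 μm/a
Ordering by μm/a: copper (1.99) > zinc (1.48)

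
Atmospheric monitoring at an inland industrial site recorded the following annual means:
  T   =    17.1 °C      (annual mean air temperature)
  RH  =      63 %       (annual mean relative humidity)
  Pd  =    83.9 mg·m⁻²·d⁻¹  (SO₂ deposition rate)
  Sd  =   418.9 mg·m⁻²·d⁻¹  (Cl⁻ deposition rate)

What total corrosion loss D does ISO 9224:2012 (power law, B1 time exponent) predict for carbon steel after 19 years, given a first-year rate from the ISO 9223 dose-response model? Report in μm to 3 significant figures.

carbon steel: f(T) = -0.054·(T−10) [T>10 °C] = -0.3834
  Pd branch = 1.77·Pd^0.52·e^(0.02·RH+f) = 42.56 μm/a
  Sd branch = 0.102·Sd^0.62·e^(0.033·RH+0.04·T) = 68.28 μm/a
  sum: 42.56 + 68.28 → r_corr = 110.8 μm/a
Power-law: D(19) = r_corr · 19^0.523
  D(19) = 110.8 × 19^0.523 = 110.8 × 4.664 = 517 μm

D(19) = 517 μm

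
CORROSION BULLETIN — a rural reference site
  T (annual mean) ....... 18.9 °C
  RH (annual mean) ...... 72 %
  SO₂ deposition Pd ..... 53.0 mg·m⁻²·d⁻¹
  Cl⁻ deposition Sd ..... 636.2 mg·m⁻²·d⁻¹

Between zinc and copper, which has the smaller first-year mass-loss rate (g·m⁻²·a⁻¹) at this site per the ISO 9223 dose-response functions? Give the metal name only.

copper

zinc: temperature factor f = -0.071·(8.9) = -0.6319
  sulphur-dioxide contribution → 1.08 μm/a
  chloride contribution → 6.151 μm/a
  total first-year rate 7.23 μm/a
  mass loss = 7.23 μm/a × 7.14 g/cm³ = 51.62 g·m⁻²·a⁻¹
copper: T>10 °C ⇒ hinge -0.080·(18.9−10) = -0.7120
  sulphur-dioxide contribution → 0.5108 μm/a
  chloride contribution → 1.975 μm/a
  total first-year rate 2.486 μm/a
  mass loss = 2.486 μm/a × 8.96 g/cm³ = 22.27 g·m⁻²·a⁻¹
Ordering by g·m⁻²·a⁻¹: zinc (51.6) > copper (22.3)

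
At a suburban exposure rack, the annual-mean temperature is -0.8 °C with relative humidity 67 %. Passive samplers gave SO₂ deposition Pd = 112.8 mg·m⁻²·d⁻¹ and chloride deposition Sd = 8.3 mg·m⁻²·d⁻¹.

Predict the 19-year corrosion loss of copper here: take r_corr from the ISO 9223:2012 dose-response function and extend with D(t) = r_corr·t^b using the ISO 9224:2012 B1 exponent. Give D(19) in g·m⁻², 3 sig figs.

D(19) = 27.9 g·m⁻²

copper: f(T) = +0.126·(T−10) [T≤10 °C] = -1.3608
  sulphur-dioxide contribution → 0.2419 μm/a
  chloride contribution → 0.1947 μm/a
  ⇒ r_corr(copper) = 0.4366 μm/a
Long-term exponent b (ISO 9224 Table 2, B1) = 0.667
  D(19) = 0.4366 × 19^0.667 = 0.4366 × 7.127 = 3.112 μm
  Mass loss = 3.112 μm × 8.96 g/cm³ = 27.88 g·m⁻²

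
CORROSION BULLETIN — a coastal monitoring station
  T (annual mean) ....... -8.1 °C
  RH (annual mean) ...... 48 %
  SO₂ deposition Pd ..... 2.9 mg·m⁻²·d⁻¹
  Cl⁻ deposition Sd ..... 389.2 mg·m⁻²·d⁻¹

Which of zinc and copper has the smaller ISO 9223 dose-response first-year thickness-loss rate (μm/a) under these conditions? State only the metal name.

zinc: f(T) = +0.038·(T−10) [T≤10 °C] = -0.6878
  sulphur-dioxide contribution → 0.09425 μm/a
  chloride contribution → 0.3865 μm/a
  total first-year rate 0.4808 μm/a
copper: f(T) = +0.126·(T−10) [T≤10 °C] = -2.2806
  sulphur-dioxide contribution → 0.01213 μm/a
  chloride contribution → 0.1942 μm/a
  total first-year rate 0.2063 μm/a
Ordering by μm/a: zinc (0.481) > copper (0.206)

copper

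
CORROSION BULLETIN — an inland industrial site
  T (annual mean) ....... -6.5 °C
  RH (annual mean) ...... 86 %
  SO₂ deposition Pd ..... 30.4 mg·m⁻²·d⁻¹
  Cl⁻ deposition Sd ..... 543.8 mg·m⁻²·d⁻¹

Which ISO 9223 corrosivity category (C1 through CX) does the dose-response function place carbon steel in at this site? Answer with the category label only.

C4

carbon steel: T≤10 °C ⇒ hinge +0.150·(-6.5−10) = -2.4750
  sulphur-dioxide contribution → 4.911 μm/a
  chloride contribution → 66.71 μm/a
  ⇒ r_corr(carbon steel) = 71.62 μm/a
71.6 μm/a falls in (50, 80] for carbon steel → category C4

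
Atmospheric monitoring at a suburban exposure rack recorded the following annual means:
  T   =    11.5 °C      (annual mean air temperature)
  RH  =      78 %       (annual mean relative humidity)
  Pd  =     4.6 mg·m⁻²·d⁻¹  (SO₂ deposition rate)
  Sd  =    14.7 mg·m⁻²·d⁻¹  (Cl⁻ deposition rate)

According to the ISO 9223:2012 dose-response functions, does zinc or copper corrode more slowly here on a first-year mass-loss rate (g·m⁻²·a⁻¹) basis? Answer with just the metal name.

zinc: T>10 °C ⇒ hinge -0.071·(11.5−10) = -0.1065
  Pd branch = 0.0129·Pd^0.44·e^(0.046·RH+f) = 0.8207 μm/a
  Sd branch = 0.0175·Sd^0.57·e^(0.008·RH+0.085·T) = 0.4017 μm/a
  sum: 0.8207 + 0.4017 → r_corr = 1.222 μm/a
  mass loss = 1.222 μm/a × 7.14 g/cm³ = 8.728 g·m⁻²·a⁻¹
copper: f(T) = -0.080·(T−10) [T>10 °C] = -0.1200
  SO₂ term: 0.0053·4.6^0.26·exp(0.059·78-0.1200) = 0.6968
  Sd branch = 0.01025·Sd^0.27·e^(0.036·RH+0.049·T) = 0.6168 μm/a
  sum: 0.6968 + 0.6168 → r_corr = 1.314 μm/a
  mass loss = 1.314 μm/a × 8.96 g/cm³ = 11.77 g·m⁻²·a⁻¹
Ordering by g·m⁻²·a⁻¹: copper (11.8) > zinc (8.73)

zinc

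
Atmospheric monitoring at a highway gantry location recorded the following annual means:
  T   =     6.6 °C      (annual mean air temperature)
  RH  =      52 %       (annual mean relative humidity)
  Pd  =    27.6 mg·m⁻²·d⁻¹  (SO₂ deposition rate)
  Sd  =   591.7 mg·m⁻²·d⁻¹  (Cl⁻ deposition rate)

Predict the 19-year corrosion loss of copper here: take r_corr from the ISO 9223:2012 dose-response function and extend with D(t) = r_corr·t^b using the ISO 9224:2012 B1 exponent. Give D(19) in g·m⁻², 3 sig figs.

copper: temperature factor f = +0.126·(-3.4) = -0.4284
  sulphur-dioxide contribution → 0.1759 μm/a
  chloride contribution → 0.516 μm/a
  ⇒ r_corr(copper) = 0.6919 μm/a
Long-term exponent b (ISO 9224 Table 2, B1) = 0.667
  D(19) = 0.6919 × 19^0.667 = 0.6919 × 7.127 = 4.931 μm
  Mass loss = 4.931 μm × 8.96 g/cm³ = 44.19 g·m⁻²

D(19) = 44.2 g·m⁻²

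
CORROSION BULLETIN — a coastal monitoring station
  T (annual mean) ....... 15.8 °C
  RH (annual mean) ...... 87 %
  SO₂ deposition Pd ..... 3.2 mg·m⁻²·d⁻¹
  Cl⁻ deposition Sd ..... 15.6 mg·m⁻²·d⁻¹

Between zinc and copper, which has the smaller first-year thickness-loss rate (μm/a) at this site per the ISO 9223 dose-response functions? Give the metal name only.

zinc

zinc: temperature factor f = -0.071·(5.8) = -0.4118
  sulphur-dioxide contribution → 0.7799 μm/a
  chloride contribution → 0.6436 μm/a
  ⇒ r_corr(zinc) = 1.424 μm/a
copper: temperature factor f = -0.080·(5.8) = -0.4640
  sulphur-dioxide contribution → 0.7644 μm/a
  chloride contribution → 1.07 μm/a
  ⇒ r_corr(copper) = 1.834 μm/a
Ordering by μm/a: copper (1.83) > zinc (1.42)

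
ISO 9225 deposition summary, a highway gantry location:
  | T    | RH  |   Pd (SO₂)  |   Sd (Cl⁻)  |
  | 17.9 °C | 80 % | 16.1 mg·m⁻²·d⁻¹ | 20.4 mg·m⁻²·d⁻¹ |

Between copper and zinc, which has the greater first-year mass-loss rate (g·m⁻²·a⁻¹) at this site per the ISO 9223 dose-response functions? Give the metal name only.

copper

copper: temperature factor f = -0.080·(7.9) = -0.6320
  SO₂ term: 0.0053·16.1^0.26·exp(0.059·80-0.6320) = 0.6508
  Sd branch = 0.01025·Sd^0.27·e^(0.036·RH+0.049·T) = 0.9909 μm/a
  r_corr = 0.6508 + 0.9909 = 1.642 μm/a
  mass loss = 1.642 μm/a × 8.96 g/cm³ = 14.71 g·m⁻²·a⁻¹
zinc: f(T) = -0.071·(T−10) [T>10 °C] = -0.5609
  SO₂ term: 0.0129·16.1^0.44·exp(0.046·80-0.5609) = 0.9913
  Sd branch = 0.0175·Sd^0.57·e^(0.008·RH+0.085·T) = 0.8477 μm/a
  r_corr = 0.9913 + 0.8477 = 1.839 μm/a
  mass loss = 1.839 μm/a × 7.14 g/cm³ = 13.13 g·m⁻²·a⁻¹
Ordering by g·m⁻²·a⁻¹: copper (14.7) > zinc (13.1)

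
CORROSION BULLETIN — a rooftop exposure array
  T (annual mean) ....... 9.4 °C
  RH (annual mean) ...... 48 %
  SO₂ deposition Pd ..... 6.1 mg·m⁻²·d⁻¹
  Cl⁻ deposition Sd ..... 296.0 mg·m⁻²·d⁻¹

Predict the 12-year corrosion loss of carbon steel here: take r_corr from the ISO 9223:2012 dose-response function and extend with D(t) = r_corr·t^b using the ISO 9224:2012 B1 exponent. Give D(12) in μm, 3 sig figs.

carbon steel: temperature factor f = +0.150·(-0.6) = -0.0900
  SO₂ term: 1.77·6.1^0.52·exp(0.02·48-0.0900) = 10.82
  Sd branch = 0.102·Sd^0.62·e^(0.033·RH+0.04·T) = 24.66 μm/a
  sum: 10.82 + 24.66 → r_corr = 35.48 μm/a
Long-term exponent b (ISO 9224 Table 2, B1) = 0.523
  D(12) = 35.48 × 12^0.523 = 35.48 × 3.668 = 130.1 μm

D(12) = 130 μm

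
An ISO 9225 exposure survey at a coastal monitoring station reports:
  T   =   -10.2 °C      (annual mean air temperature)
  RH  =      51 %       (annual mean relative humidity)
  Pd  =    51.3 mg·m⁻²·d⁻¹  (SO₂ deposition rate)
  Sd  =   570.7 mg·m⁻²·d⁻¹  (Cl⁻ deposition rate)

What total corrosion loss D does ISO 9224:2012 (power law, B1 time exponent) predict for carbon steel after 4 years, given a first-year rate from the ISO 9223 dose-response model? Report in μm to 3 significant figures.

D(4) = 42.4 μm

carbon steel: f(T) = +0.150·(T−10) [T≤10 °C] = -3.0300
  Pd branch = 1.77·Pd^0.52·e^(0.02·RH+f) = 1.838 μm/a
  Cl⁻ term: 0.102·570.7^0.62·exp(0.033·51+0.04·-10.2) = 18.68
  r_corr = 1.838 + 18.68 = 20.51 μm/a
Long-term exponent b (ISO 9224 Table 2, B1) = 0.523
  D(4) = 20.51 × 4^0.523 = 20.51 × 2.065 = 42.36 μm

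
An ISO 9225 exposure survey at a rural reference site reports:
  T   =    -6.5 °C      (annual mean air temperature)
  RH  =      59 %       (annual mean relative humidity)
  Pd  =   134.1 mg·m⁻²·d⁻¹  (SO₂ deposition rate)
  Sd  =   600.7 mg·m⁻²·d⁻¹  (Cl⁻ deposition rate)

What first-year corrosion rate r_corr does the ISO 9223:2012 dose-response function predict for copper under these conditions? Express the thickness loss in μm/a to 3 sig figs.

copper: f(T) = +0.126·(T−10) [T≤10 °C] = -2.0790
  sulphur-dioxide contribution → 0.07696 μm/a
  chloride contribution → 0.3508 μm/a
  total first-year rate 0.4278 μm/a

r_corr = 0.428 μm/a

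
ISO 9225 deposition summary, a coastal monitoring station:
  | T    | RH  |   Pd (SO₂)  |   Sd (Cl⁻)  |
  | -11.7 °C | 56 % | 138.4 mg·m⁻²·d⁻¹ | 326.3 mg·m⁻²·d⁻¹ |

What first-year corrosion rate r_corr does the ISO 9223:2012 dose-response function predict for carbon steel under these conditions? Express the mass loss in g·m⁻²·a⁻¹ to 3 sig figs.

r_corr = 136 g·m⁻²·a⁻¹

carbon steel: temperature factor f = +0.150·(-21.7) = -3.2550
  SO₂ term: 1.77·138.4^0.52·exp(0.02·56-3.2550) = 2.717
  Sd branch = 0.102·Sd^0.62·e^(0.033·RH+0.04·T) = 14.67 μm/a
  sum: 2.717 + 14.67 → r_corr = 17.39 μm/a
Convert to mass loss: 17.39 μm/a × 7.85 g/cm³ = 136.5 g·m⁻²·a⁻¹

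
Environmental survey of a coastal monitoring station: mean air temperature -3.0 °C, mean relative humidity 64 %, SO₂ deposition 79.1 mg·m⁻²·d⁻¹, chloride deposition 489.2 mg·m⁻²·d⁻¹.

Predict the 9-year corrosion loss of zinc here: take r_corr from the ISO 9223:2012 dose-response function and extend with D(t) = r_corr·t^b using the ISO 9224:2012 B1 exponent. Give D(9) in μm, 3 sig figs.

D(9) = 10.7 μm

zinc: temperature factor f = +0.038·(-13.0) = -0.4940
  sulphur-dioxide contribution → 1.023 μm/a
  chloride contribution → 0.7721 μm/a
  total first-year rate 1.795 μm/a
ISO 9224: D(t) = r_corr · t^b with b = 0.813 (zinc, B1)
  D(9) = 1.795 × 9^0.813 = 1.795 × 5.968 = 10.71 μm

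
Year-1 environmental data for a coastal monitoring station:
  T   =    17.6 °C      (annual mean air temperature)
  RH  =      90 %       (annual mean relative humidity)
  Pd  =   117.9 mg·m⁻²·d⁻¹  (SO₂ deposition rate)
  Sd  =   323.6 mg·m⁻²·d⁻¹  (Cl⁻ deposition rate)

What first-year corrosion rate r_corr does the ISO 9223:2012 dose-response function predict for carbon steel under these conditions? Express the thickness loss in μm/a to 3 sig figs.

carbon steel: T>10 °C ⇒ hinge -0.054·(17.6−10) = -0.4104
  SO₂ term: 1.77·117.9^0.52·exp(0.02·90-0.4104) = 84.85
  Cl⁻ term: 0.102·323.6^0.62·exp(0.033·90+0.04·17.6) = 144.7
  r_corr = 84.85 + 144.7 = 229.5 μm/a

r_corr = 230 μm/a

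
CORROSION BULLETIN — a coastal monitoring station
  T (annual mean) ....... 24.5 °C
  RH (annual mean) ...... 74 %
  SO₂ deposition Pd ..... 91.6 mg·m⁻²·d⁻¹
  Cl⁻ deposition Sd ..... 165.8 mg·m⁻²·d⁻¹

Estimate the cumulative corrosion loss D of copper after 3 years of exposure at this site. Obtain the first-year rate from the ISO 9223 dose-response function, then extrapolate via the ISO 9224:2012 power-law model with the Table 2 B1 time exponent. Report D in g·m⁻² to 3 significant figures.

D(3) = 44.1 g·m⁻²

copper: f(T) = -0.080·(T−10) [T>10 °C] = -1.1600
  SO₂ term: 0.0053·91.6^0.26·exp(0.059·74-1.1600) = 0.4234
  Sd branch = 0.01025·Sd^0.27·e^(0.036·RH+0.049·T) = 1.942 μm/a
  sum: 0.4234 + 1.942 → r_corr = 2.366 μm/a
ISO 9224: D(t) = r_corr · t^b with b = 0.667 (copper, B1)
  D(3) = 2.366 × 3^0.667 = 2.366 × 2.081 = 4.923 μm
  Mass loss = 4.923 μm × 8.96 g/cm³ = 44.11 g·m⁻²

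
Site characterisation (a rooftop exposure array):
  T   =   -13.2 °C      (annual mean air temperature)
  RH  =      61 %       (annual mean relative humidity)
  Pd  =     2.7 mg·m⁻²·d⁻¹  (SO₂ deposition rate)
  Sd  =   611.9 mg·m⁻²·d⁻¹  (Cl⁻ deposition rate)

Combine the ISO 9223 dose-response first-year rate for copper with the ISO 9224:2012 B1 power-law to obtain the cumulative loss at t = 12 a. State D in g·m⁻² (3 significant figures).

copper: f(T) = +0.126·(T−10) [T≤10 °C] = -2.9232
  SO₂ term: 0.0053·2.7^0.26·exp(0.059·61-2.9232) = 0.01349
  Cl⁻ term: 0.01025·611.9^0.27·exp(0.036·61+0.049·-13.2) = 0.2729
  sum: 0.01349 + 0.2729 → r_corr = 0.2863 μm/a
Power-law: D(12) = r_corr · 12^0.667
  D(12) = 0.2863 × 12^0.667 = 0.2863 × 5.246 = 1.502 μm
  Mass loss = 1.502 μm × 8.96 g/cm³ = 13.46 g·m⁻²

D(12) = 13.5 g·m⁻²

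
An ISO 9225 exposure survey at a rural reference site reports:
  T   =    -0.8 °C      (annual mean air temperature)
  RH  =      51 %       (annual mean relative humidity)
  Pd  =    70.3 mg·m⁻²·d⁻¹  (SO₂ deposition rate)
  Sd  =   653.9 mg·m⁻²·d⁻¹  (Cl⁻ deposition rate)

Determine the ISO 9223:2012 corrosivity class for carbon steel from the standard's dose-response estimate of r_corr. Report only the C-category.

carbon steel: T≤10 °C ⇒ hinge +0.150·(-0.8−10) = -1.6200
  sulphur-dioxide contribution → 8.868 μm/a
  chloride contribution → 29.6 μm/a
  total first-year rate 38.46 μm/a
38.5 μm/a falls in (25, 50] for carbon steel → category C3

C3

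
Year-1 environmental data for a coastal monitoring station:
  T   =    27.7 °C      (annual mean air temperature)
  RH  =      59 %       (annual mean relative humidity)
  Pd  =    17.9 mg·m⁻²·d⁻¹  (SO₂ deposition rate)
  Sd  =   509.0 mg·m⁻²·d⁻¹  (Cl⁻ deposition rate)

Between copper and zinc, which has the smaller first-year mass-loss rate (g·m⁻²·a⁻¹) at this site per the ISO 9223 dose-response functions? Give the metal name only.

copper

copper: T>10 °C ⇒ hinge -0.080·(27.7−10) = -1.4160
  Pd branch = 0.0053·Pd^0.26·e^(0.059·RH+f) = 0.08848 μm/a
  Cl⁻ term: 0.01025·509.0^0.27·exp(0.036·59+0.049·27.7) = 1.792
  sum: 0.08848 + 1.792 → r_corr = 1.881 μm/a
  mass loss = 1.881 μm/a × 8.96 g/cm³ = 16.85 g·m⁻²·a⁻¹
zinc: T>10 °C ⇒ hinge -0.071·(27.7−10) = -1.2567
  Pd branch = 0.0129·Pd^0.44·e^(0.046·RH+f) = 0.1971 μm/a
  Cl⁻ term: 0.0175·509.0^0.57·exp(0.008·59+0.085·27.7) = 10.31
  sum: 0.1971 + 10.31 → r_corr = 10.51 μm/a
  mass loss = 10.51 μm/a × 7.14 g/cm³ = 75.04 g·m⁻²·a⁻¹
Ordering by g·m⁻²·a⁻¹: zinc (75) > copper (16.9)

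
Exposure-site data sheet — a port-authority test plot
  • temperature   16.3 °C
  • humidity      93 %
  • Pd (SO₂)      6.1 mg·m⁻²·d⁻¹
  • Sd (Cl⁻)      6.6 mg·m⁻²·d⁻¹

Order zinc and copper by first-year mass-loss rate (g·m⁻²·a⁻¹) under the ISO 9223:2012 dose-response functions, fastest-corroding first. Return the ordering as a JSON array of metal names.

["copper", "zinc"]

zinc: f(T) = -0.071·(T−10) [T>10 °C] = -0.4473
  Pd branch = 0.0129·Pd^0.44·e^(0.046·RH+f) = 1.318 μm/a
  Sd branch = 0.0175·Sd^0.57·e^(0.008·RH+0.085·T) = 0.4315 μm/a
  r_corr = 1.318 + 0.4315 = 1.749 μm/a
  mass loss = 1.749 μm/a × 7.14 g/cm³ = 12.49 g·m⁻²·a⁻¹
copper: f(T) = -0.080·(T−10) [T>10 °C] = -0.5040
  Pd branch = 0.0053·Pd^0.26·e^(0.059·RH+f) = 1.238 μm/a
  Sd branch = 0.01025·Sd^0.27·e^(0.036·RH+0.049·T) = 1.079 μm/a
  sum: 1.238 + 1.079 → r_corr = 2.316 μm/a
  mass loss = 2.316 μm/a × 8.96 g/cm³ = 20.75 g·m⁻²·a⁻¹
Ordering by g·m⁻²·a⁻¹: copper (20.8) > zinc (12.5)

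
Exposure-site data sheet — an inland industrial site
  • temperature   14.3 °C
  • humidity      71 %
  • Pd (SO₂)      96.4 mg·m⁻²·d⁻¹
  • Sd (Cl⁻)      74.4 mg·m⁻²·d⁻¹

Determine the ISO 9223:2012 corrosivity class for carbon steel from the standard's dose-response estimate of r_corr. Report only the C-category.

carbon steel: T>10 °C ⇒ hinge -0.054·(14.3−10) = -0.2322
  Pd branch = 1.77·Pd^0.52·e^(0.02·RH+f) = 62.45 μm/a
  Cl⁻ term: 0.102·74.4^0.62·exp(0.033·71+0.04·14.3) = 27.22
  r_corr = 62.45 + 27.22 = 89.68 μm/a
ISO 9223 Table 2 (carbon steel): 80 < 89.7 ≤ 200 μm/a ⇒ C5

C5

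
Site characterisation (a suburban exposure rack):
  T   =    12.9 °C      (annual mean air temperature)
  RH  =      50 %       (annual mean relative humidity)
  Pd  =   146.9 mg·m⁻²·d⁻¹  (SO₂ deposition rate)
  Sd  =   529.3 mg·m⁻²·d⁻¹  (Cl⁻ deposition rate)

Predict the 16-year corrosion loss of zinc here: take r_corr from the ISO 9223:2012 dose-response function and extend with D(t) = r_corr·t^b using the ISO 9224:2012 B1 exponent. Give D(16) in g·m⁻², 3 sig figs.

D(16) = 254 g·m⁻²

zinc: temperature factor f = -0.071·(2.9) = -0.2059
  SO₂ term: 0.0129·146.9^0.44·exp(0.046·50-0.2059) = 0.9409
  Sd branch = 0.0175·Sd^0.57·e^(0.008·RH+0.085·T) = 2.789 μm/a
  r_corr = 0.9409 + 2.789 = 3.73 μm/a
Power-law: D(16) = r_corr · 16^0.813
  D(16) = 3.73 × 16^0.813 = 3.73 × 9.527 = 35.54 μm
  Mass loss = 35.54 μm × 7.14 g/cm³ = 253.7 g·m⁻²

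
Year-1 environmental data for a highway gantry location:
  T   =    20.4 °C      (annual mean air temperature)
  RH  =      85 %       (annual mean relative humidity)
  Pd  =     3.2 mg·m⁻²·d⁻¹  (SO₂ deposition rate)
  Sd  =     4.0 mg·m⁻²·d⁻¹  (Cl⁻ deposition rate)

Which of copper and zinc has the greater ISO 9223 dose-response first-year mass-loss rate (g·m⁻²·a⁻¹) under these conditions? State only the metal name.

copper: T>10 °C ⇒ hinge -0.080·(20.4−10) = -0.8320
  sulphur-dioxide contribution → 0.4702 μm/a
  chloride contribution → 0.8637 μm/a
  total first-year rate 1.334 μm/a
  mass loss = 1.334 μm/a × 8.96 g/cm³ = 11.95 g·m⁻²·a⁻¹
zinc: f(T) = -0.071·(T−10) [T>10 °C] = -0.7384
  sulphur-dioxide contribution → 0.5132 μm/a
  chloride contribution → 0.4311 μm/a
  ⇒ r_corr(zinc) = 0.9443 μm/a
  mass loss = 0.9443 μm/a × 7.14 g/cm³ = 6.742 g·m⁻²·a⁻¹
Ordering by g·m⁻²·a⁻¹: copper (12) > zinc (6.74)

copper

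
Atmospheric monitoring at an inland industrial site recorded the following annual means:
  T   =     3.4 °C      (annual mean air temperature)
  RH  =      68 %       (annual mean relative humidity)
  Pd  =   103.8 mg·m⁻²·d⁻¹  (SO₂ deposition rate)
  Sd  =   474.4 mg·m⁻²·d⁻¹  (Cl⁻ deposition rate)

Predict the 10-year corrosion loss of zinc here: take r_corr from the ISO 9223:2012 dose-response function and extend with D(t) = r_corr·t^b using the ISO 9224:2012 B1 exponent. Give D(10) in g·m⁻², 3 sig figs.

D(10) = 145 g·m⁻²

zinc: T≤10 °C ⇒ hinge +0.038·(3.4−10) = -0.2508
  Pd branch = 0.0129·Pd^0.44·e^(0.046·RH+f) = 1.767 μm/a
  Sd branch = 0.0175·Sd^0.57·e^(0.008·RH+0.085·T) = 1.35 μm/a
  sum: 1.767 + 1.35 → r_corr = 3.117 μm/a
Long-term exponent b (ISO 9224 Table 2, B1) = 0.813
  D(10) = 3.117 × 10^0.813 = 3.117 × 6.501 = 20.26 μm
  Mass loss = 20.26 μm × 7.14 g/cm³ = 144.7 g·m⁻²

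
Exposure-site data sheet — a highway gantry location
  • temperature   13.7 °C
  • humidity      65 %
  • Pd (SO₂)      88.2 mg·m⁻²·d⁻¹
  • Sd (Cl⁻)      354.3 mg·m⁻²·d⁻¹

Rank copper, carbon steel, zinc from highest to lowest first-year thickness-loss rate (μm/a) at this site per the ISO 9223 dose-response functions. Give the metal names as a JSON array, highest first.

["carbon steel", "zinc", "copper"]

copper: temperature factor f = -0.080·(3.7) = -0.2960
  SO₂ term: 0.0053·88.2^0.26·exp(0.059·65-0.2960) = 0.5849
  Cl⁻ term: 0.01025·354.3^0.27·exp(0.036·65+0.049·13.7) = 1.016
  sum: 0.5849 + 1.016 → r_corr = 1.601 μm/a
carbon steel: T>10 °C ⇒ hinge -0.054·(13.7−10) = -0.1998
  Pd branch = 1.77·Pd^0.52·e^(0.02·RH+f) = 54.63 μm/a
  Cl⁻ term: 0.102·354.3^0.62·exp(0.033·65+0.04·13.7) = 57.38
  r_corr = 54.63 + 57.38 = 112 μm/a
zinc: f(T) = -0.071·(T−10) [T>10 °C] = -0.2627
  Pd branch = 0.0129·Pd^0.44·e^(0.046·RH+f) = 1.416 μm/a
  Sd branch = 0.0175·Sd^0.57·e^(0.008·RH+0.085·T) = 2.678 μm/a
  sum: 1.416 + 2.678 → r_corr = 4.094 μm/a
Ordering by μm/a: carbon steel (112) > zinc (4.09) > copper (1.6)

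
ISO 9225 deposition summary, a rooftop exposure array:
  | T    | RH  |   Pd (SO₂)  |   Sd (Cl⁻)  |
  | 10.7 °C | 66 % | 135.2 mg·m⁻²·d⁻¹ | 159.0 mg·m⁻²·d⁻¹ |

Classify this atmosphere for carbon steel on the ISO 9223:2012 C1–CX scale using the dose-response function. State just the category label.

carbon steel: f(T) = -0.054·(T−10) [T>10 °C] = -0.0378
  sulphur-dioxide contribution → 81.83 μm/a
  chloride contribution → 32.01 μm/a
  ⇒ r_corr(carbon steel) = 113.8 μm/a
114 μm/a falls in (80, 200] for carbon steel → category C5

C5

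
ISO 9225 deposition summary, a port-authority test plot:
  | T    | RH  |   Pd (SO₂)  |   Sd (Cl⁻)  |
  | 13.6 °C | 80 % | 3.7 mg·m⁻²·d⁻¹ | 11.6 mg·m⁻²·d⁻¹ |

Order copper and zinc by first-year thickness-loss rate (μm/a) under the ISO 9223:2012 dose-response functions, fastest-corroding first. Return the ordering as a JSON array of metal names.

["copper", "zinc"]

copper: f(T) = -0.080·(T−10) [T>10 °C] = -0.2880
  Pd branch = 0.0053·Pd^0.26·e^(0.059·RH+f) = 0.6263 μm/a
  Cl⁻ term: 0.01025·11.6^0.27·exp(0.036·80+0.049·13.6) = 0.6891
  sum: 0.6263 + 0.6891 → r_corr = 1.315 μm/a
zinc: T>10 °C ⇒ hinge -0.071·(13.6−10) = -0.2556
  SO₂ term: 0.0129·3.7^0.44·exp(0.046·80-0.2556) = 0.7044
  Cl⁻ term: 0.0175·11.6^0.57·exp(0.008·80+0.085·13.6) = 0.4264
  r_corr = 0.7044 + 0.4264 = 1.131 μm/a
Ordering by μm/a: copper (1.32) > zinc (1.13)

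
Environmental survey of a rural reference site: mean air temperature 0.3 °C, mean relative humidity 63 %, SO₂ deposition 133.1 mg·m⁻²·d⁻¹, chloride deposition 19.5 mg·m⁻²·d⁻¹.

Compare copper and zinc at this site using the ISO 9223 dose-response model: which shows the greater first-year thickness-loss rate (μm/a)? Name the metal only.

copper: T≤10 °C ⇒ hinge +0.126·(0.3−10) = -1.2222
  SO₂ term: 0.0053·133.1^0.26·exp(0.059·63-1.2222) = 0.2291
  Cl⁻ term: 0.01025·19.5^0.27·exp(0.036·63+0.049·0.3) = 0.2241
  sum: 0.2291 + 0.2241 → r_corr = 0.4532 μm/a
zinc: T≤10 °C ⇒ hinge +0.038·(0.3−10) = -0.3686
  Pd branch = 0.0129·Pd^0.44·e^(0.046·RH+f) = 1.392 μm/a
  Sd branch = 0.0175·Sd^0.57·e^(0.008·RH+0.085·T) = 0.1616 μm/a
  sum: 1.392 + 0.1616 → r_corr = 1.554 μm/a
Ordering by μm/a: zinc (1.55) > copper (0.453)

zinc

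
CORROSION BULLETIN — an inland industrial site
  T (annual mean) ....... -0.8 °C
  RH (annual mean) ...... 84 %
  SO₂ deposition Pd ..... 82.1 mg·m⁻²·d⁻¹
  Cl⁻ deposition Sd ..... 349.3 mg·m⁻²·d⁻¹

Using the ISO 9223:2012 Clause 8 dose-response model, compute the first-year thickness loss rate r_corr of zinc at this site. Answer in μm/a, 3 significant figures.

r_corr = 3.74 μm/a

zinc: f(T) = +0.038·(T−10) [T≤10 °C] = -0.4104
  Pd branch = 0.0129·Pd^0.44·e^(0.046·RH+f) = 2.836 μm/a
  Cl⁻ term: 0.0175·349.3^0.57·exp(0.008·84+0.085·-0.8) = 0.9015
  r_corr = 2.836 + 0.9015 = 3.738 μm/a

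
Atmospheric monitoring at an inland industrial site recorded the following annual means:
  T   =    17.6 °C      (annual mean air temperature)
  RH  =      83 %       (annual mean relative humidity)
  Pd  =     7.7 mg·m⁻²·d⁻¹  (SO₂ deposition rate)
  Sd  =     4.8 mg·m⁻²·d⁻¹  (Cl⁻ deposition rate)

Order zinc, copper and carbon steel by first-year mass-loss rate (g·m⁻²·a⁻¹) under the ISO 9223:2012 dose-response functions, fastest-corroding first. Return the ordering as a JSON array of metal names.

["carbon steel", "copper", "zinc"]

zinc: T>10 °C ⇒ hinge -0.071·(17.6−10) = -0.5396
  sulphur-dioxide contribution → 0.8403 μm/a
  chloride contribution → 0.371 μm/a
  total first-year rate 1.211 μm/a
  mass loss = 1.211 μm/a × 7.14 g/cm³ = 8.649 g·m⁻²·a⁻¹
copper: f(T) = -0.080·(T−10) [T>10 °C] = -0.6080
  sulphur-dioxide contribution → 0.6568 μm/a
  chloride contribution → 0.736 μm/a
  total first-year rate 1.393 μm/a
  mass loss = 1.393 μm/a × 8.96 g/cm³ = 12.48 g·m⁻²·a⁻¹
carbon steel: temperature factor f = -0.054·(7.6) = -0.4104
  sulphur-dioxide contribution → 17.85 μm/a
  chloride contribution → 8.438 μm/a
  ⇒ r_corr(carbon steel) = 26.29 μm/a
  mass loss = 26.29 μm/a × 7.85 g/cm³ = 206.4 g·m⁻²·a⁻¹
Ordering by g·m⁻²·a⁻¹: carbon steel (206) > copper (12.5) > zinc (8.65)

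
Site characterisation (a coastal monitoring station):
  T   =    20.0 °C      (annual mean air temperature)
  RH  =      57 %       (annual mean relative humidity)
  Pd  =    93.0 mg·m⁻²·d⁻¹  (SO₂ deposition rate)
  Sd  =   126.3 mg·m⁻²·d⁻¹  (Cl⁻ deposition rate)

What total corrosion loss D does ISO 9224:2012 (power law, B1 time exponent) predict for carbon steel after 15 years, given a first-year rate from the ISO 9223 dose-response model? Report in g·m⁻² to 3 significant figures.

D(15) = 2.07e+03 g·m⁻²

carbon steel: T>10 °C ⇒ hinge -0.054·(20.0−10) = -0.5400
  sulphur-dioxide contribution → 34.05 μm/a
  chloride contribution → 29.91 μm/a
  ⇒ r_corr(carbon steel) = 63.96 μm/a
Long-term exponent b (ISO 9224 Table 2, B1) = 0.523
  D(15) = 63.96 × 15^0.523 = 63.96 × 4.122 = 263.6 μm
  Mass loss = 263.6 μm × 7.85 g/cm³ = 2070 g·m⁻²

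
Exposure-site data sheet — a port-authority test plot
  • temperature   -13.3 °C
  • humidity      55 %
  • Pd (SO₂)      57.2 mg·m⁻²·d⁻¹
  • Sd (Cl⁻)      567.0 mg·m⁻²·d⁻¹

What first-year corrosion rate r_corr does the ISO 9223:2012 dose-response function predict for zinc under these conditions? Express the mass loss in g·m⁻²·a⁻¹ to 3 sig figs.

r_corr = 5.15 g·m⁻²·a⁻¹

zinc: T≤10 °C ⇒ hinge +0.038·(-13.3−10) = -0.8854
  sulphur-dioxide contribution → 0.3964 μm/a
  chloride contribution → 0.3256 μm/a
  total first-year rate 0.722 μm/a
Convert to mass loss: 0.722 μm/a × 7.14 g/cm³ = 5.155 g·m⁻²·a⁻¹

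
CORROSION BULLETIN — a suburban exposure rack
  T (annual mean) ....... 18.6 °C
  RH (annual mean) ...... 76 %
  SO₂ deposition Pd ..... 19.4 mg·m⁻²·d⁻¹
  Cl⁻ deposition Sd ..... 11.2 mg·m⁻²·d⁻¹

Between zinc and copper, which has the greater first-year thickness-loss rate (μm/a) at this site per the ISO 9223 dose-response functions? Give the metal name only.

zinc

zinc: f(T) = -0.071·(T−10) [T>10 °C] = -0.6106
  sulphur-dioxide contribution → 0.8518 μm/a
  chloride contribution → 0.6191 μm/a
  ⇒ r_corr(zinc) = 1.471 μm/a
copper: f(T) = -0.080·(T−10) [T>10 °C] = -0.6880
  sulphur-dioxide contribution → 0.5101 μm/a
  chloride contribution → 0.7552 μm/a
  ⇒ r_corr(copper) = 1.265 μm/a
Ordering by μm/a: zinc (1.47) > copper (1.27)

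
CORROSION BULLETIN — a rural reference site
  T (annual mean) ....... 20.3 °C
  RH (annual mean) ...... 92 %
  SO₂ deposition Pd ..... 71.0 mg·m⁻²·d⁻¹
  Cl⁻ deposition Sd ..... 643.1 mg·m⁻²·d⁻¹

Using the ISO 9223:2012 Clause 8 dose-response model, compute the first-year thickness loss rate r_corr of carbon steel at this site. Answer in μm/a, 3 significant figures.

carbon steel: T>10 °C ⇒ hinge -0.054·(20.3−10) = -0.5562
  sulphur-dioxide contribution → 58.64 μm/a
  chloride contribution → 263.6 μm/a
  ⇒ r_corr(carbon steel) = 322.2 μm/a

r_corr = 322 μm/a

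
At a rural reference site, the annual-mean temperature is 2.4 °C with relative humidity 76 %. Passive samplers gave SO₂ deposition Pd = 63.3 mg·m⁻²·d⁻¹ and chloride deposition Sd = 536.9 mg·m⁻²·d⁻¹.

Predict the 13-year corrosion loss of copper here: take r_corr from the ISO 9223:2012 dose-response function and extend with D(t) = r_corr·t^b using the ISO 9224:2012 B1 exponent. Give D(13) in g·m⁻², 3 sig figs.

copper: temperature factor f = +0.126·(-7.6) = -0.9576
  sulphur-dioxide contribution → 0.5298 μm/a
  chloride contribution → 0.9707 μm/a
  ⇒ r_corr(copper) = 1.501 μm/a
Power-law: D(13) = r_corr · 13^0.667
  D(13) = 1.501 × 13^0.667 = 1.501 × 5.534 = 8.303 μm
  Mass loss = 8.303 μm × 8.96 g/cm³ = 74.4 g·m⁻²

D(13) = 74.4 g·m⁻²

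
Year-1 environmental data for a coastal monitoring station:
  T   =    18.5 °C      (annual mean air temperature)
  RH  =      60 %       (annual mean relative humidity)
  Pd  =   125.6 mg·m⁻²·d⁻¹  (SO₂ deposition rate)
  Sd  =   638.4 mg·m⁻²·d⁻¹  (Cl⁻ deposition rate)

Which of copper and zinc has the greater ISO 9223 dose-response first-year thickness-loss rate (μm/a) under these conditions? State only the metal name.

copper: f(T) = -0.080·(T−10) [T>10 °C] = -0.6800
  sulphur-dioxide contribution → 0.3252 μm/a
  chloride contribution → 1.259 μm/a
  total first-year rate 1.584 μm/a
zinc: temperature factor f = -0.071·(8.5) = -0.6035
  sulphur-dioxide contribution → 0.9348 μm/a
  chloride contribution → 5.412 μm/a
  ⇒ r_corr(zinc) = 6.346 μm/a
Ordering by μm/a: zinc (6.35) > copper (1.58)

zinc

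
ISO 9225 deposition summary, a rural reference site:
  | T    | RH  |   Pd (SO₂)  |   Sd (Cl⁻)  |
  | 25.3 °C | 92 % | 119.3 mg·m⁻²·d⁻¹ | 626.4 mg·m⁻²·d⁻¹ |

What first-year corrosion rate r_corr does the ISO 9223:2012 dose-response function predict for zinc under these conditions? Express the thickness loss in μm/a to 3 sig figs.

r_corr = 14.8 μm/a

zinc: f(T) = -0.071·(T−10) [T>10 °C] = -1.0863
  sulphur-dioxide contribution → 2.457 μm/a
  chloride contribution → 12.33 μm/a
  total first-year rate 14.78 μm/a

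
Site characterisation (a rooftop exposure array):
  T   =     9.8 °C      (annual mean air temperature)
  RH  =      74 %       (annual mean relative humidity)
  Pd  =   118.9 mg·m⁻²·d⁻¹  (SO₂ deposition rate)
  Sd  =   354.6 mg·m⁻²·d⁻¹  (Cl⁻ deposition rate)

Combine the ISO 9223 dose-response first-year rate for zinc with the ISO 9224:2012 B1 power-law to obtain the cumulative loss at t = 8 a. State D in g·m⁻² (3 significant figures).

D(8) = 202 g·m⁻²

zinc: T≤10 °C ⇒ hinge +0.038·(9.8−10) = -0.0076
  sulphur-dioxide contribution → 3.153 μm/a
  chloride contribution → 2.067 μm/a
  total first-year rate 5.219 μm/a
Long-term exponent b (ISO 9224 Table 2, B1) = 0.813
  D(8) = 5.219 × 8^0.813 = 5.219 × 5.423 = 28.3 μm
  Mass loss = 28.3 μm × 7.14 g/cm³ = 202.1 g·m⁻²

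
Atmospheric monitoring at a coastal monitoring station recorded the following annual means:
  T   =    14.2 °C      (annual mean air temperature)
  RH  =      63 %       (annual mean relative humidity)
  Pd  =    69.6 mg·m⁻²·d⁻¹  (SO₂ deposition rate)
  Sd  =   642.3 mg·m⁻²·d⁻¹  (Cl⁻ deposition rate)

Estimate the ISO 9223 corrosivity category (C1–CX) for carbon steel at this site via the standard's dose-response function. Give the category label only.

carbon steel: temperature factor f = -0.054·(4.2) = -0.2268
  Pd branch = 1.77·Pd^0.52·e^(0.02·RH+f) = 45.17 μm/a
  Sd branch = 0.102·Sd^0.62·e^(0.033·RH+0.04·T) = 79.25 μm/a
  r_corr = 45.17 + 79.25 = 124.4 μm/a
Category bounds: 80…200 μm/a bracket r_corr ⇒ C5

C5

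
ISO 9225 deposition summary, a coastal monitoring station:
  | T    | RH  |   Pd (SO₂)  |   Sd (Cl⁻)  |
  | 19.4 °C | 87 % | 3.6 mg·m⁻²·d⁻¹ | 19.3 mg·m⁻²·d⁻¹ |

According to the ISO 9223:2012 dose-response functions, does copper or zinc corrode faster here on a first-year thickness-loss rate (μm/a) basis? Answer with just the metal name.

copper: T>10 °C ⇒ hinge -0.080·(19.4−10) = -0.7520
  Pd branch = 0.0053·Pd^0.26·e^(0.059·RH+f) = 0.591 μm/a
  Cl⁻ term: 0.01025·19.3^0.27·exp(0.036·87+0.049·19.4) = 1.352
  r_corr = 0.591 + 1.352 = 1.943 μm/a
zinc: temperature factor f = -0.071·(9.4) = -0.6674
  SO₂ term: 0.0129·3.6^0.44·exp(0.046·87-0.6674) = 0.6362
  Cl⁻ term: 0.0175·19.3^0.57·exp(0.008·87+0.085·19.4) = 0.9868
  sum: 0.6362 + 0.9868 → r_corr = 1.623 μm/a
Ordering by μm/a: copper (1.94) > zinc (1.62)

copper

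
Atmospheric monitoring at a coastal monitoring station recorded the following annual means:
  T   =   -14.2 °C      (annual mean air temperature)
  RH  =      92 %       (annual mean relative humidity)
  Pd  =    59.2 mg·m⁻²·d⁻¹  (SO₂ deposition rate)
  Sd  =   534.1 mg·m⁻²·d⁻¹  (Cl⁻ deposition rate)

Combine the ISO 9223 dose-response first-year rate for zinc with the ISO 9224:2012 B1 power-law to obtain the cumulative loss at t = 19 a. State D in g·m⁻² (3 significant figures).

D(19) = 197 g·m⁻²

zinc: T≤10 °C ⇒ hinge +0.038·(-14.2−10) = -0.9196
  SO₂ term: 0.0129·59.2^0.44·exp(0.046·92-0.9196) = 2.133
  Cl⁻ term: 0.0175·534.1^0.57·exp(0.008·92+0.085·-14.2) = 0.3919
  sum: 2.133 + 0.3919 → r_corr = 2.525 μm/a
ISO 9224: D(t) = r_corr · t^b with b = 0.813 (zinc, B1)
  D(19) = 2.525 × 19^0.813 = 2.525 × 10.96 = 27.66 μm
  Mass loss = 27.66 μm × 7.14 g/cm³ = 197.5 g·m⁻²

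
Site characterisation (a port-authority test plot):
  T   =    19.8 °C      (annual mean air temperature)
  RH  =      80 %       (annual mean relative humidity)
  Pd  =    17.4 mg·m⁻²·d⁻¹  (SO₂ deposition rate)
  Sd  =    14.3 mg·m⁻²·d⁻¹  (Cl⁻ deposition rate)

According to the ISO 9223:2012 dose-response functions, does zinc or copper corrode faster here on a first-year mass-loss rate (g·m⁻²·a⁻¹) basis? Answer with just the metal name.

zinc: temperature factor f = -0.071·(9.8) = -0.6958
  Pd branch = 0.0129·Pd^0.44·e^(0.046·RH+f) = 0.8963 μm/a
  Sd branch = 0.0175·Sd^0.57·e^(0.008·RH+0.085·T) = 0.8137 μm/a
  r_corr = 0.8963 + 0.8137 = 1.71 μm/a
  mass loss = 1.71 μm/a × 7.14 g/cm³ = 12.21 g·m⁻²·a⁻¹
copper: temperature factor f = -0.080·(9.8) = -0.7840
  SO₂ term: 0.0053·17.4^0.26·exp(0.059·80-0.7840) = 0.5704
  Sd branch = 0.01025·Sd^0.27·e^(0.036·RH+0.049·T) = 0.9881 μm/a
  r_corr = 0.5704 + 0.9881 = 1.558 μm/a
  mass loss = 1.558 μm/a × 8.96 g/cm³ = 13.96 g·m⁻²·a⁻¹
Ordering by g·m⁻²·a⁻¹: copper (14) > zinc (12.2)

copper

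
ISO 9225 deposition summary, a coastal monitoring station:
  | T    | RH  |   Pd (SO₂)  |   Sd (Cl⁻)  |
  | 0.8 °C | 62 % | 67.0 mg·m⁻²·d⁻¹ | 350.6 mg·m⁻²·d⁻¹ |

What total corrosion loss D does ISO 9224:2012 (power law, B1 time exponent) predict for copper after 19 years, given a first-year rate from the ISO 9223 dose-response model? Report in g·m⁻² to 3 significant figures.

D(19) = 43.2 g·m⁻²

copper: temperature factor f = +0.126·(-9.2) = -1.1592
  SO₂ term: 0.0053·67.0^0.26·exp(0.059·62-1.1592) = 0.1924
  Sd branch = 0.01025·Sd^0.27·e^(0.036·RH+0.049·T) = 0.4833 μm/a
  sum: 0.1924 + 0.4833 → r_corr = 0.6757 μm/a
ISO 9224: D(t) = r_corr · t^b with b = 0.667 (copper, B1)
  D(19) = 0.6757 × 19^0.667 = 0.6757 × 7.127 = 4.816 μm
  Mass loss = 4.816 μm × 8.96 g/cm³ = 43.15 g·m⁻²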